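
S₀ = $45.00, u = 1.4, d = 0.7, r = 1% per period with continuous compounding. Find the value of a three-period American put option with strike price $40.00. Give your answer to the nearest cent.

$7.90

Risk-neutral probability p = (e^0.01 − 0.7)/(1.4 − 0.7) = 0.3101/0.7000 = 0.4429
Terminal stock prices: S_uuu = 123.5, S_uud = 61.74, S_udd = 30.87, S_ddd = 15.43
Terminal payoffs (K − S): max(-83.48, 0) = 0, max(-21.74, 0) = 0, max(9.13, 0) = 9.13, max(24.57, 0) = 24.57
Node uu (S = 88.2): continuation = e^(−0.01)·[0.4429·0.0000 + 0.5571·0.0000] = 0.0000; exercise value = 0.0000 ≤ continuation, so V_uu = 0.0000
Node ud (S = 44.1): continuation = e^(−0.01)·[0.4429·0.0000 + 0.5571·9.1300] = 5.0355; exercise value = 0.0000 ≤ continuation, so V_ud = 5.0355
Node dd (S = 22.05): continuation = e^(−0.01)·[0.4429·9.1300 + 0.5571·24.5650] = 17.5520; exercise value = 17.9500 > continuation, so V_dd = 17.9500 (exercise)
Node u (S = 63): continuation = e^(−0.01)·[0.4429·0.0000 + 0.5571·5.0355] = 2.7772; exercise value = 0.0000 ≤ continuation, so V_u = 2.7772
Node d (S = 31.5): continuation = e^(−0.01)·[0.4429·5.0355 + 0.5571·17.9500] = 12.1081; exercise value = 8.5000 ≤ continuation, so V_d = 12.1081
Node 0 (S = 45): continuation = e^(−0.01)·[0.4429·2.7772 + 0.5571·12.1081] = 7.8958; exercise value = 0.0000 ≤ continuation, so V_0 = 7.8958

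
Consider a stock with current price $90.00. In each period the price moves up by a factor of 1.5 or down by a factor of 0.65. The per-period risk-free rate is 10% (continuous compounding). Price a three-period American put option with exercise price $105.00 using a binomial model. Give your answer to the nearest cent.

$23.65

Risk-neutral probability p = (e^0.1 − 0.65)/(1.5 − 0.65) = 0.4552/0.8500 = 0.5355
Terminal stock prices: S_uuu = 303.8, S_uud = 131.6, S_udd = 57.04, S_ddd = 24.72
Terminal payoffs (K − S): max(-198.8, 0) = 0, max(-26.62, 0) = 0, max(47.96, 0) = 47.96, max(80.28, 0) = 80.28
Node uu (S = 202.5): continuation = e^(−0.1)·[0.5355·0.0000 + 0.4645·0.0000] = 0.0000; exercise value = 0.0000 ≤ continuation, so V_uu = 0.0000
Node ud (S = 87.75): continuation = e^(−0.1)·[0.5355·0.0000 + 0.4645·47.9625] = 20.1587; exercise value = 17.2500 ≤ continuation, so V_ud = 20.1587
Node dd (S = 38.03): continuation = e^(−0.1)·[0.5355·47.9625 + 0.4645·80.2837] = 56.9829; exercise value = 66.9750 > continuation, so V_dd = 66.9750 (exercise)
Node u (S = 135): continuation = e^(−0.1)·[0.5355·0.0000 + 0.4645·20.1587] = 8.4727; exercise value = 0.0000 ≤ continuation, so V_u = 8.4727
Node d (S = 58.5): continuation = e^(−0.1)·[0.5355·20.1587 + 0.4645·66.9750] = 37.9173; exercise value = 46.5000 > continuation, so V_d = 46.5000 (exercise)
Node 0 (S = 90): continuation = e^(−0.1)·[0.5355·8.4727 + 0.4645·46.5000] = 23.6494; exercise value = 15.0000 ≤ continuation, so V_0 = 23.6494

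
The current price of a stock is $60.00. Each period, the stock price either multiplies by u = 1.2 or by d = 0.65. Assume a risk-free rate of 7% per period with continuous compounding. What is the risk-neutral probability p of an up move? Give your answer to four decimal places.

Risk-neutral probability p = (e^0.07 − 0.65)/(1.2 − 0.65) = 0.4225/0.5500 = 0.7682

p = 0.7682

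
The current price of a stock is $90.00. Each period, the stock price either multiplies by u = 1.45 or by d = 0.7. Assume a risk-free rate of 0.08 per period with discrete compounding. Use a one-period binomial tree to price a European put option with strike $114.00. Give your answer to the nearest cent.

$23.30

Risk-neutral probability p = (1 + 0.08 − 0.7)/(1.45 − 0.7) = 0.3800/0.7500 = 0.5067
Terminal stock prices: S_u = 130.5, S_d = 63
Terminal payoffs (K − S): max(-16.5, 0) = 0, max(51, 0) = 51
Node 0 (S = 90): V_0 = 1/1.08·[0.5067·0.0000 + 0.4933·51.0000] = 23.2963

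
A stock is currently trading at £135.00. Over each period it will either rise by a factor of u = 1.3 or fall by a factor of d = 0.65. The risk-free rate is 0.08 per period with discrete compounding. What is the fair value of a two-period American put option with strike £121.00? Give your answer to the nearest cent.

£11.75

Risk-neutral probability p = (1 + 0.08 − 0.65)/(1.3 − 0.65) = 0.4300/0.6500 = 0.6615
Terminal stock prices: S_uu = 228.2, S_ud = 114.1, S_dd = 57.04
Terminal payoffs (K − S): max(-107.2, 0) = 0, max(6.925, 0) = 6.925, max(63.96, 0) = 63.96
Node u (S = 175.5): continuation = 1/1.08·[0.6615·0.0000 + 0.3385·6.9250] = 2.1702; exercise value = 0.0000 ≤ continuation, so V_u = 2.1702
Node d (S = 87.75): continuation = 1/1.08·[0.6615·6.9250 + 0.3385·63.9625] = 24.2870; exercise value = 33.2500 > continuation, so V_d = 33.2500 (exercise)
Node 0 (S = 135): continuation = 1/1.08·[0.6615·2.1702 + 0.3385·33.2500] = 11.7496; exercise value = 0.0000 ≤ continuation, so V_0 = 11.7496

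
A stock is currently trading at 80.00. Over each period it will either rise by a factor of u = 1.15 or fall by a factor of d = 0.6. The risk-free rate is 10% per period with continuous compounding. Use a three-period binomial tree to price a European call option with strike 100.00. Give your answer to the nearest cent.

12.44

Risk-neutral probability p = (e^0.1 − 0.6)/(1.15 − 0.6) = 0.5052/0.5500 = 0.9185
Terminal stock prices: S_uuu = 121.7, S_uud = 63.48, S_udd = 33.12, S_ddd = 17.28
Terminal payoffs (S − K): max(21.67, 0) = 21.67, max(-36.52, 0) = 0, max(-66.88, 0) = 0, max(-82.72, 0) = 0
Node uu (S = 105.8): V_uu = e^(−0.1)·[0.9185·21.6700 + 0.0815·0.0000] = 18.0096
Node ud (S = 55.2): V_ud = e^(−0.1)·[0.9185·0.0000 + 0.0815·0.0000] = 0.0000
Node dd (S = 28.8): V_dd = e^(−0.1)·[0.9185·0.0000 + 0.0815·0.0000] = 0.0000
Node u (S = 92): V_u = e^(−0.1)·[0.9185·18.0096 + 0.0815·0.0000] = 14.9676
Node d (S = 48): V_d = e^(−0.1)·[0.9185·0.0000 + 0.0815·0.0000] = 0.0000
Node 0 (S = 80): V_0 = e^(−0.1)·[0.9185·14.9676 + 0.0815·0.0000] = 12.4393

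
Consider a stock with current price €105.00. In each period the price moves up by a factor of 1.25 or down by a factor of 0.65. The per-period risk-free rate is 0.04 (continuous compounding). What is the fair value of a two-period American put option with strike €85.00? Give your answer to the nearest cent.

€5.61

Risk-neutral probability p = (e^0.04 − 0.65)/(1.25 − 0.65) = 0.3908/0.6000 = 0.6514
Terminal stock prices: S_uu = 164.1, S_ud = 85.31, S_dd = 44.36
Terminal payoffs (K − S): max(-79.06, 0) = 0, max(-0.3125, 0) = 0, max(40.64, 0) = 40.64
Node u (S = 131.2): continuation = e^(−0.04)·[0.6514·0.0000 + 0.3486·0.0000] = 0.0000; exercise value = 0.0000 ≤ continuation, so V_u = 0.0000
Node d (S = 68.25): continuation = e^(−0.04)·[0.6514·0.0000 + 0.3486·40.6375] = 13.6127; exercise value = 16.7500 > continuation, so V_d = 16.7500 (exercise)
Node 0 (S = 105): continuation = e^(−0.04)·[0.6514·0.0000 + 0.3486·16.7500] = 5.6109; exercise value = 0.0000 ≤ continuation, so V_0 = 5.6109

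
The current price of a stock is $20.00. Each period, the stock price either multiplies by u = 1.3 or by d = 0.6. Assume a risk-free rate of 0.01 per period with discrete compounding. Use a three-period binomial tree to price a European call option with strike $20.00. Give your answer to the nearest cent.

Risk-neutral probability p = (1 + 0.01 − 0.6)/(1.3 − 0.6) = 0.4100/0.7000 = 0.5857
Terminal stock prices: S_uuu = 43.94, S_uud = 20.28, S_udd = 9.36, S_ddd = 4.32
Terminal payoffs (S − K): max(23.94, 0) = 23.94, max(0.28, 0) = 0.28, max(-10.64, 0) = 0, max(-15.68, 0) = 0
Node uu (S = 33.8): V_uu = 1/1.01·[0.5857·23.9400 + 0.4143·0.2800] = 13.9980
Node ud (S = 15.6): V_ud = 1/1.01·[0.5857·0.2800 + 0.4143·0.0000] = 0.1624
Node dd (S = 7.2): V_dd = 1/1.01·[0.5857·0.0000 + 0.4143·0.0000] = 0.0000
Node u (S = 26): V_u = 1/1.01·[0.5857·13.9980 + 0.4143·0.1624] = 8.1843
Node d (S = 12): V_d = 1/1.01·[0.5857·0.1624 + 0.4143·0.0000] = 0.0942
Node 0 (S = 20): V_0 = 1/1.01·[0.5857·8.1843 + 0.4143·0.0942] = 4.7848

$4.78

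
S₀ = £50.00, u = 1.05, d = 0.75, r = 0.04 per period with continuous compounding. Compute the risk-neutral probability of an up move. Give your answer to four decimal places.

p = 0.9694

Risk-neutral probability p = (e^0.04 − 0.75)/(1.05 − 0.75) = 0.2908/0.3000 = 0.9694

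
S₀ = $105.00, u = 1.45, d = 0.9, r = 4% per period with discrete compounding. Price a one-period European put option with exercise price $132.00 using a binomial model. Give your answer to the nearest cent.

$26.88

Risk-neutral probability p = (1 + 0.04 − 0.9)/(1.45 − 0.9) = 0.1400/0.5500 = 0.2545
Terminal stock prices: S_u = 152.2, S_d = 94.5
Terminal payoffs (K − S): max(-20.25, 0) = 0, max(37.5, 0) = 37.5
Node 0 (S = 105): V_0 = 1/1.04·[0.2545·0.0000 + 0.7455·37.5000] = 26.8794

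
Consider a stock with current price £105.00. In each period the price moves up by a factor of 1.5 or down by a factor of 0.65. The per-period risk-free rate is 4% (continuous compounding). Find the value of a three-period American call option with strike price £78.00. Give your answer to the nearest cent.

£46.79

Risk-neutral probability p = (e^0.04 − 0.65)/(1.5 − 0.65) = 0.3908/0.8500 = 0.4598
Terminal stock prices: S_uuu = 354.4, S_uud = 153.6, S_udd = 66.54, S_ddd = 28.84
Terminal payoffs (S − K): max(276.4, 0) = 276.4, max(75.56, 0) = 75.56, max(-11.46, 0) = 0, max(-49.16, 0) = 0
Node uu (S = 236.2): continuation = e^(−0.04)·[0.4598·276.3750 + 0.5402·75.5625] = 161.3084; exercise value = 158.2500 ≤ continuation, so V_uu = 161.3084
Node ud (S = 102.4): continuation = e^(−0.04)·[0.4598·75.5625 + 0.5402·0.0000] = 33.3797; exercise value = 24.3750 ≤ continuation, so V_ud = 33.3797
Node dd (S = 44.36): continuation = e^(−0.04)·[0.4598·0.0000 + 0.5402·0.0000] = 0.0000; exercise value = 0.0000 ≤ continuation, so V_dd = 0.0000
Node u (S = 157.5): continuation = e^(−0.04)·[0.4598·161.3084 + 0.5402·33.3797] = 88.5833; exercise value = 79.5000 ≤ continuation, so V_u = 88.5833
Node d (S = 68.25): continuation = e^(−0.04)·[0.4598·33.3797 + 0.5402·0.0000] = 14.7454; exercise value = 0.0000 ≤ continuation, so V_d = 14.7454
Node 0 (S = 105): continuation = e^(−0.04)·[0.4598·88.5833 + 0.5402·14.7454] = 46.7851; exercise value = 27.0000 ≤ continuation, so V_0 = 46.7851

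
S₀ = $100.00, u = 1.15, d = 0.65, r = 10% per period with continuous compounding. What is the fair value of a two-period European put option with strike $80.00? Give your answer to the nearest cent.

Risk-neutral probability p = (e^0.1 − 0.65)/(1.15 − 0.65) = 0.4552/0.5000 = 0.9103
Terminal stock prices: S_uu = 132.2, S_ud = 74.75, S_dd = 42.25
Terminal payoffs (K − S): max(-52.25, 0) = 0, max(5.25, 0) = 5.25, max(37.75, 0) = 37.75
Node u (S = 115): V_u = e^(−0.1)·[0.9103·0.0000 + 0.0897·5.2500] = 0.4259
Node d (S = 65): V_d = e^(−0.1)·[0.9103·5.2500 + 0.0897·37.7500] = 7.3870
Node 0 (S = 100): V_0 = e^(−0.1)·[0.9103·0.4259 + 0.0897·7.3870] = 0.9501

$0.95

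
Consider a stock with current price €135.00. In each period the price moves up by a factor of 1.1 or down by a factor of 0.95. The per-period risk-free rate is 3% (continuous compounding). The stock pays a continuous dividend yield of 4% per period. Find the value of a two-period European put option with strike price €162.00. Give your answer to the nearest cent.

Per-period risk-free factor R = e^0.03 = 1.0305; dividend-adjusted growth = e^(0.03−0.04) = 0.9900.
Risk-neutral probability p = (0.9900 − 0.95)/(1.1 − 0.95) = 0.0400/0.1500 = 0.2670
Terminal stock prices: S_uu = 163.4, S_ud = 141.1, S_dd = 121.8
Terminal payoffs (K − S): max(-1.35, 0) = 0, max(20.93, 0) = 20.93, max(40.16, 0) = 40.16
Node u (S = 148.5): V_u = e^(−0.03)·[0.2670·0.0000 + 0.7330·20.9250] = 14.8847
Node d (S = 128.2): V_d = e^(−0.03)·[0.2670·20.9250 + 0.7330·40.1625] = 33.9909
Node 0 (S = 135): V_0 = e^(−0.03)·[0.2670·14.8847 + 0.7330·33.9909] = 28.0358

€28.04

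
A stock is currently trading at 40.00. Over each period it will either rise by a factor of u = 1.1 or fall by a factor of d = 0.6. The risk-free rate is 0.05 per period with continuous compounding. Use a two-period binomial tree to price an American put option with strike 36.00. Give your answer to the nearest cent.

Risk-neutral probability p = (e^0.05 − 0.6)/(1.1 − 0.6) = 0.4513/0.5000 = 0.9025
Terminal stock prices: S_uu = 48.4, S_ud = 26.4, S_dd = 14.4
Terminal payoffs (K − S): max(-12.4, 0) = 0, max(9.6, 0) = 9.6, max(21.6, 0) = 21.6
Node u (S = 44): continuation = e^(−0.05)·[0.9025·0.0000 + 0.0975·9.6000] = 0.8900; exercise value = 0.0000 ≤ continuation, so V_u = 0.8900
Node d (S = 24): continuation = e^(−0.05)·[0.9025·9.6000 + 0.0975·21.6000] = 10.2443; exercise value = 12.0000 > continuation, so V_d = 12.0000 (exercise)
Node 0 (S = 40): continuation = e^(−0.05)·[0.9025·0.8900 + 0.0975·12.0000] = 1.8765; exercise value = 0.0000 ≤ continuation, so V_0 = 1.8765

1.88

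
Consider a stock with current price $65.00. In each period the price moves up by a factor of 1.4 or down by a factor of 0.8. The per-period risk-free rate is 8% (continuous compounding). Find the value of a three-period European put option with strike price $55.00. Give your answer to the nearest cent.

Risk-neutral probability p = (e^0.08 − 0.8)/(1.4 − 0.8) = 0.2833/0.6000 = 0.4721
Terminal stock prices: S_uuu = 178.4, S_uud = 101.9, S_udd = 58.24, S_ddd = 33.28
Terminal payoffs (K − S): max(-123.4, 0) = 0, max(-46.92, 0) = 0, max(-3.24, 0) = 0, max(21.72, 0) = 21.72
Node uu (S = 127.4): V_uu = e^(−0.08)·[0.4721·0.0000 + 0.5279·0.0000] = 0.0000
Node ud (S = 72.8): V_ud = e^(−0.08)·[0.4721·0.0000 + 0.5279·0.0000] = 0.0000
Node dd (S = 41.6): V_dd = e^(−0.08)·[0.4721·0.0000 + 0.5279·21.7200] = 10.5835
Node u (S = 91): V_u = e^(−0.08)·[0.4721·0.0000 + 0.5279·0.0000] = 0.0000
Node d (S = 52): V_d = e^(−0.08)·[0.4721·0.0000 + 0.5279·10.5835] = 5.1571
Node 0 (S = 65): V_0 = e^(−0.08)·[0.4721·0.0000 + 0.5279·5.1571] = 2.5129

$2.51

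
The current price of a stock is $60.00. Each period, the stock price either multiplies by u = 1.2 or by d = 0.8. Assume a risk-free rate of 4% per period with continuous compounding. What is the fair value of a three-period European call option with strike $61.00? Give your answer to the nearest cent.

Risk-neutral probability p = (e^0.04 − 0.8)/(1.2 − 0.8) = 0.2408/0.4000 = 0.6020
Terminal stock prices: S_uuu = 103.7, S_uud = 69.12, S_udd = 46.08, S_ddd = 30.72
Terminal payoffs (S − K): max(42.68, 0) = 42.68, max(8.12, 0) = 8.12, max(-14.92, 0) = 0, max(-30.28, 0) = 0
Node uu (S = 86.4): V_uu = e^(−0.04)·[0.6020·42.6800 + 0.3980·8.1200] = 27.7918
Node ud (S = 57.6): V_ud = e^(−0.04)·[0.6020·8.1200 + 0.3980·0.0000] = 4.6968
Node dd (S = 38.4): V_dd = e^(−0.04)·[0.6020·0.0000 + 0.3980·0.0000] = 0.0000
Node u (S = 72): V_u = e^(−0.04)·[0.6020·27.7918 + 0.3980·4.6968] = 17.8713
Node d (S = 48): V_d = e^(−0.04)·[0.6020·4.6968 + 0.3980·0.0000] = 2.7167
Node 0 (S = 60): V_0 = e^(−0.04)·[0.6020·17.8713 + 0.3980·2.7167] = 11.3759

$11.38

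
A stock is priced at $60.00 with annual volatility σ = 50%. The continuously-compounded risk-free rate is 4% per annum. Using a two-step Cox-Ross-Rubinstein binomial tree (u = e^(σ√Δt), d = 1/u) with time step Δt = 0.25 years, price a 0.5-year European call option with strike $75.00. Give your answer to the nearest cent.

$4.91

CRR parameters: u = e^(σ√Δt) = e^(0.5·√0.25) = 1.2840, d = 1/u = 0.7788
Per-period rate: rΔt = 0.04·0.25 = 0.01, so R = e^0.01 = 1.0101
Risk-neutral probability p = (e^0.01 − 0.7788)/(1.2840 − 0.7788) = 0.2312/0.5052 = 0.4577
Terminal stock prices: S_uu = 98.92, S_ud = 60, S_dd = 36.39
Terminal payoffs (S − K): max(23.92, 0) = 23.92, max(-15, 0) = 0, max(-38.61, 0) = 0
Node u (S = 77.04): V_u = e^(−0.01)·[0.4577·23.9233 + 0.5423·0.0000] = 10.8411
Node d (S = 46.73): V_d = e^(−0.01)·[0.4577·0.0000 + 0.5423·0.0000] = 0.0000
Node 0 (S = 60): V_0 = e^(−0.01)·[0.4577·10.8411 + 0.5423·0.0000] = 4.9128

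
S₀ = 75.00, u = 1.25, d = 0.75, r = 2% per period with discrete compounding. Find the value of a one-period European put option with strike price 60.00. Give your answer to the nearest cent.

Risk-neutral probability p = (1 + 0.02 − 0.75)/(1.25 − 0.75) = 0.2700/0.5000 = 0.5400
Terminal stock prices: S_u = 93.75, S_d = 56.25
Terminal payoffs (K − S): max(-33.75, 0) = 0, max(3.75, 0) = 3.75
Node 0 (S = 75): V_0 = 1/1.02·[0.5400·0.0000 + 0.4600·3.7500] = 1.6912

1.69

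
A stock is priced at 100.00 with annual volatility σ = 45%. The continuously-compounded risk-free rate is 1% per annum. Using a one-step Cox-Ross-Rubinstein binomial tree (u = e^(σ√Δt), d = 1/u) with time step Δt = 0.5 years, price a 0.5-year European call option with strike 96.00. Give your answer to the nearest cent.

CRR parameters: u = e^(σ√Δt) = e^(0.45·√0.5) = 1.3746, d = 1/u = 0.7275
Per-period rate: rΔt = 0.01·0.5 = 0.005, so R = e^0.005 = 1.0050
Risk-neutral probability p = (e^0.005 − 0.7275)/(1.3746 − 0.7275) = 0.2776/0.6472 = 0.4289
Terminal stock prices: S_u = 137.5, S_d = 72.75
Terminal payoffs (S − K): max(41.46, 0) = 41.46, max(-23.25, 0) = 0
Node 0 (S = 100): V_0 = e^(−0.005)·[0.4289·41.4648 + 0.5711·0.0000] = 17.6939

17.69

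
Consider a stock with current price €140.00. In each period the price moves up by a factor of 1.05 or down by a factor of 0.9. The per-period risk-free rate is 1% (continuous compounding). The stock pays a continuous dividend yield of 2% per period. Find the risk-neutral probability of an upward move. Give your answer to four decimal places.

p = 0.6003

Per-period risk-free factor R = e^0.01 = 1.0101; dividend-adjusted growth = e^(0.01−0.02) = 0.9900.
Risk-neutral probability p = (0.9900 − 0.9)/(1.05 − 0.9) = 0.0900/0.1500 = 0.6003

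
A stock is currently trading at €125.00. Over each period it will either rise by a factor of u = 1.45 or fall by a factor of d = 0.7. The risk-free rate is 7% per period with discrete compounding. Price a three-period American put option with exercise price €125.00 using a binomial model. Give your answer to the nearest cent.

€21.78

Risk-neutral probability p = (1 + 0.07 − 0.7)/(1.45 − 0.7) = 0.3700/0.7500 = 0.4933
Terminal stock prices: S_uuu = 381.1, S_uud = 184, S_udd = 88.81, S_ddd = 42.87
Terminal payoffs (K − S): max(-256.1, 0) = 0, max(-58.97, 0) = 0, max(36.19, 0) = 36.19, max(82.12, 0) = 82.12
Node uu (S = 262.8): continuation = 1/1.07·[0.4933·0.0000 + 0.5067·0.0000] = 0.0000; exercise value = 0.0000 ≤ continuation, so V_uu = 0.0000
Node ud (S = 126.9): continuation = 1/1.07·[0.4933·0.0000 + 0.5067·36.1875] = 17.1355; exercise value = 0.0000 ≤ continuation, so V_ud = 17.1355
Node dd (S = 61.25): continuation = 1/1.07·[0.4933·36.1875 + 0.5067·82.1250] = 55.5724; exercise value = 63.7500 > continuation, so V_dd = 63.7500 (exercise)
Node u (S = 181.2): continuation = 1/1.07·[0.4933·0.0000 + 0.5067·17.1355] = 8.1140; exercise value = 0.0000 ≤ continuation, so V_u = 8.1140
Node d (S = 87.5): continuation = 1/1.07·[0.4933·17.1355 + 0.5067·63.7500] = 38.0874; exercise value = 37.5000 ≤ continuation, so V_d = 38.0874
Node 0 (S = 125): continuation = 1/1.07·[0.4933·8.1140 + 0.5067·38.0874] = 21.7762; exercise value = 0.0000 ≤ continuation, so V_0 = 21.7762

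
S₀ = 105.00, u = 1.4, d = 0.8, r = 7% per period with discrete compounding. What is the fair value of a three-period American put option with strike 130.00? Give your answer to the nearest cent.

Risk-neutral probability p = (1 + 0.07 − 0.8)/(1.4 − 0.8) = 0.2700/0.6000 = 0.4500
Terminal stock prices: S_uuu = 288.1, S_uud = 164.6, S_udd = 94.08, S_ddd = 53.76
Terminal payoffs (K − S): max(-158.1, 0) = 0, max(-34.64, 0) = 0, max(35.92, 0) = 35.92, max(76.24, 0) = 76.24
Node uu (S = 205.8): continuation = 1/1.07·[0.4500·0.0000 + 0.5500·0.0000] = 0.0000; exercise value = 0.0000 ≤ continuation, so V_uu = 0.0000
Node ud (S = 117.6): continuation = 1/1.07·[0.4500·0.0000 + 0.5500·35.9200] = 18.4636; exercise value = 12.4000 ≤ continuation, so V_ud = 18.4636
Node dd (S = 67.2): continuation = 1/1.07·[0.4500·35.9200 + 0.5500·76.2400] = 54.2953; exercise value = 62.8000 > continuation, so V_dd = 62.8000 (exercise)
Node u (S = 147): continuation = 1/1.07·[0.4500·0.0000 + 0.5500·18.4636] = 9.4906; exercise value = 0.0000 ≤ continuation, so V_u = 9.4906
Node d (S = 84): continuation = 1/1.07·[0.4500·18.4636 + 0.5500·62.8000] = 40.0454; exercise value = 46.0000 > continuation, so V_d = 46.0000 (exercise)
Node 0 (S = 105): continuation = 1/1.07·[0.4500·9.4906 + 0.5500·46.0000] = 27.6362; exercise value = 25.0000 ≤ continuation, so V_0 = 27.6362

27.64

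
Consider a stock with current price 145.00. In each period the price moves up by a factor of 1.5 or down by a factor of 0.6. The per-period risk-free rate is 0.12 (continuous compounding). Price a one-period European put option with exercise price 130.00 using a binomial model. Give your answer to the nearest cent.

Risk-neutral probability p = (e^0.12 − 0.6)/(1.5 − 0.6) = 0.5275/0.9000 = 0.5861
Terminal stock prices: S_u = 217.5, S_d = 87
Terminal payoffs (K − S): max(-87.5, 0) = 0, max(43, 0) = 43
Node 0 (S = 145): V_0 = e^(−0.12)·[0.5861·0.0000 + 0.4139·43.0000] = 15.7849

15.78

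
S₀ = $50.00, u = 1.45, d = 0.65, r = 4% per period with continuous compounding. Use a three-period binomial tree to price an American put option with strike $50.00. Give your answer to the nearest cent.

Risk-neutral probability p = (e^0.04 − 0.65)/(1.45 − 0.65) = 0.3908/0.8000 = 0.4885
Terminal stock prices: S_uuu = 152.4, S_uud = 68.33, S_udd = 30.63, S_ddd = 13.73
Terminal payoffs (K − S): max(-102.4, 0) = 0, max(-18.33, 0) = 0, max(19.37, 0) = 19.37, max(36.27, 0) = 36.27
Node uu (S = 105.1): continuation = e^(−0.04)·[0.4885·0.0000 + 0.5115·0.0000] = 0.0000; exercise value = 0.0000 ≤ continuation, so V_uu = 0.0000
Node ud (S = 47.12): continuation = e^(−0.04)·[0.4885·0.0000 + 0.5115·19.3687] = 9.5184; exercise value = 2.8750 ≤ continuation, so V_ud = 9.5184
Node dd (S = 21.13): continuation = e^(−0.04)·[0.4885·19.3687 + 0.5115·36.2687] = 26.9145; exercise value = 28.8750 > continuation, so V_dd = 28.8750 (exercise)
Node u (S = 72.5): continuation = e^(−0.04)·[0.4885·0.0000 + 0.5115·9.5184] = 4.6776; exercise value = 0.0000 ≤ continuation, so V_u = 4.6776
Node d (S = 32.5): continuation = e^(−0.04)·[0.4885·9.5184 + 0.5115·28.8750] = 18.6576; exercise value = 17.5000 ≤ continuation, so V_d = 18.6576
Node 0 (S = 50): continuation = e^(−0.04)·[0.4885·4.6776 + 0.5115·18.6576] = 11.3644; exercise value = 0.0000 ≤ continuation, so V_0 = 11.3644

$11.36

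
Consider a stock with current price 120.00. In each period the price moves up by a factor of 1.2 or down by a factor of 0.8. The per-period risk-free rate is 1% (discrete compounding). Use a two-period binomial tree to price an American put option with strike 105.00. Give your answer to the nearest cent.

Risk-neutral probability p = (1 + 0.01 − 0.8)/(1.2 − 0.8) = 0.2100/0.4000 = 0.5250
Terminal stock prices: S_uu = 172.8, S_ud = 115.2, S_dd = 76.8
Terminal payoffs (K − S): max(-67.8, 0) = 0, max(-10.2, 0) = 0, max(28.2, 0) = 28.2
Node u (S = 144): continuation = 1/1.01·[0.5250·0.0000 + 0.4750·0.0000] = 0.0000; exercise value = 0.0000 ≤ continuation, so V_u = 0.0000
Node d (S = 96): continuation = 1/1.01·[0.5250·0.0000 + 0.4750·28.2000] = 13.2624; exercise value = 9.0000 ≤ continuation, so V_d = 13.2624
Node 0 (S = 120): continuation = 1/1.01·[0.5250·0.0000 + 0.4750·13.2624] = 6.2373; exercise value = 0.0000 ≤ continuation, so V_0 = 6.2373

6.24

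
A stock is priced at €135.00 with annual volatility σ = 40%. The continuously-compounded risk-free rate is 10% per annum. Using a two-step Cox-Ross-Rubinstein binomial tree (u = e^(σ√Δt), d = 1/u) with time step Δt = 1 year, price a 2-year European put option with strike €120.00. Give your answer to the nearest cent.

€10.76

CRR parameters: u = e^(σ√Δt) = e^(0.4·√1) = 1.4918, d = 1/u = 0.6703
Per-period rate: rΔt = 0.1·1 = 0.1, so R = e^0.1 = 1.1052
Risk-neutral probability p = (e^0.1 − 0.6703)/(1.4918 − 0.6703) = 0.4349/0.8215 = 0.5293
Terminal stock prices: S_uu = 300.4, S_ud = 135, S_dd = 60.66
Terminal payoffs (K − S): max(-180.4, 0) = 0, max(-15, 0) = 0, max(59.34, 0) = 59.34
Node u (S = 201.4): V_u = e^(−0.1)·[0.5293·0.0000 + 0.4707·0.0000] = 0.0000
Node d (S = 90.49): V_d = e^(−0.1)·[0.5293·0.0000 + 0.4707·59.3406] = 25.2717
Node 0 (S = 135): V_0 = e^(−0.1)·[0.5293·0.0000 + 0.4707·25.2717] = 10.7626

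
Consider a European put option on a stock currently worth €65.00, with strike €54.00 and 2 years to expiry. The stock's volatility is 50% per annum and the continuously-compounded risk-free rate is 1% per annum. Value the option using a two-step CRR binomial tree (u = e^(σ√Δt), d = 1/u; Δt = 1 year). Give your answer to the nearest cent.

CRR parameters: u = e^(σ√Δt) = e^(0.5·√1) = 1.6487, d = 1/u = 0.6065
Per-period rate: rΔt = 0.01·1 = 0.01, so R = e^0.01 = 1.0101
Risk-neutral probability p = (e^0.01 − 0.6065)/(1.6487 − 0.6065) = 0.4035/1.0422 = 0.3872
Terminal stock prices: S_uu = 176.7, S_ud = 65, S_dd = 23.91
Terminal payoffs (K − S): max(-122.7, 0) = 0, max(-11, 0) = 0, max(30.09, 0) = 30.09
Node u (S = 107.2): V_u = e^(−0.01)·[0.3872·0.0000 + 0.6128·0.0000] = 0.0000
Node d (S = 39.42): V_d = e^(−0.01)·[0.3872·0.0000 + 0.6128·30.0878] = 18.2548
Node 0 (S = 65): V_0 = e^(−0.01)·[0.3872·0.0000 + 0.6128·18.2548] = 11.0755

€11.08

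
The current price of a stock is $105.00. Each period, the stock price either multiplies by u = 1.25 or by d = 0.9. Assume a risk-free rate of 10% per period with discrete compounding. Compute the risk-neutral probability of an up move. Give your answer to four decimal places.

Risk-neutral probability p = (1 + 0.1 − 0.9)/(1.25 − 0.9) = 0.2000/0.3500 = 0.5714

p = 0.5714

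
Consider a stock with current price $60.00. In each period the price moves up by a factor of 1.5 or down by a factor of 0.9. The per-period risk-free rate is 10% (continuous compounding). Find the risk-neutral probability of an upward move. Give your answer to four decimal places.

p = 0.3420

Risk-neutral probability p = (e^0.1 − 0.9)/(1.5 − 0.9) = 0.2052/0.6000 = 0.3420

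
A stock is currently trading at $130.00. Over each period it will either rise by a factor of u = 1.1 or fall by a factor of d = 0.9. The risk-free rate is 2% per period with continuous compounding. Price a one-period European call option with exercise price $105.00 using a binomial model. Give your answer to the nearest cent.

$27.08

Risk-neutral probability p = (e^0.02 − 0.9)/(1.1 − 0.9) = 0.1202/0.2000 = 0.6010
Terminal stock prices: S_u = 143, S_d = 117
Terminal payoffs (S − K): max(38, 0) = 38, max(12, 0) = 12
Node 0 (S = 130): V_0 = e^(−0.02)·[0.6010·38.0000 + 0.3990·12.0000] = 27.0791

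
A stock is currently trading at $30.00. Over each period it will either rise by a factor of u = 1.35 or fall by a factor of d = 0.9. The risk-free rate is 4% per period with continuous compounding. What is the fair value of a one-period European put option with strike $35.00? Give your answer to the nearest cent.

$5.28

Risk-neutral probability p = (e^0.04 − 0.9)/(1.35 − 0.9) = 0.1408/0.4500 = 0.3129
Terminal stock prices: S_u = 40.5, S_d = 27
Terminal payoffs (K − S): max(-5.5, 0) = 0, max(8, 0) = 8
Node 0 (S = 30): V_0 = e^(−0.04)·[0.3129·0.0000 + 0.6871·8.0000] = 5.2812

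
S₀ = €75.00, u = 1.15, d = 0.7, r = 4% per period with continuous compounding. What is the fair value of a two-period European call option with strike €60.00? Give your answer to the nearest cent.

€20.88

Risk-neutral probability p = (e^0.04 − 0.7)/(1.15 − 0.7) = 0.3408/0.4500 = 0.7574
Terminal stock prices: S_uu = 99.19, S_ud = 60.37, S_dd = 36.75
Terminal payoffs (S − K): max(39.19, 0) = 39.19, max(0.375, 0) = 0.375, max(-23.25, 0) = 0
Node u (S = 86.25): V_u = e^(−0.04)·[0.7574·39.1875 + 0.2426·0.3750] = 28.6026
Node d (S = 52.5): V_d = e^(−0.04)·[0.7574·0.3750 + 0.2426·0.0000] = 0.2729
Node 0 (S = 75): V_0 = e^(−0.04)·[0.7574·28.6026 + 0.2426·0.2729] = 20.8766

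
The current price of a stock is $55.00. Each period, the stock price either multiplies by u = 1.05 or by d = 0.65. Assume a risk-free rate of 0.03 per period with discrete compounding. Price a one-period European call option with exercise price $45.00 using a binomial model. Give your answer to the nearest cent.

$11.76

Risk-neutral probability p = (1 + 0.03 − 0.65)/(1.05 − 0.65) = 0.3800/0.4000 = 0.9500
Terminal stock prices: S_u = 57.75, S_d = 35.75
Terminal payoffs (S − K): max(12.75, 0) = 12.75, max(-9.25, 0) = 0
Node 0 (S = 55): V_0 = 1/1.03·[0.9500·12.7500 + 0.0500·0.0000] = 11.7597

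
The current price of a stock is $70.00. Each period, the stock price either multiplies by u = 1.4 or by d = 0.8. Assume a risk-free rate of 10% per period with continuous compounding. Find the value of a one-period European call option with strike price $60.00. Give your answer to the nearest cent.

$17.49

Risk-neutral probability p = (e^0.1 − 0.8)/(1.4 − 0.8) = 0.3052/0.6000 = 0.5086
Terminal stock prices: S_u = 98, S_d = 56
Terminal payoffs (S − K): max(38, 0) = 38, max(-4, 0) = 0
Node 0 (S = 70): V_0 = e^(−0.1)·[0.5086·38.0000 + 0.4914·0.0000] = 17.4882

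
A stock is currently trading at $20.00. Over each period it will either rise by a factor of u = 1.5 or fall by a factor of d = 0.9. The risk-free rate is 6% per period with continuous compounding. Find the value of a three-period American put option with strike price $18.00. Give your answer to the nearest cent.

Risk-neutral probability p = (e^0.06 − 0.9)/(1.5 − 0.9) = 0.1618/0.6000 = 0.2697
Terminal stock prices: S_uuu = 67.5, S_uud = 40.5, S_udd = 24.3, S_ddd = 14.58
Terminal payoffs (K − S): max(-49.5, 0) = 0, max(-22.5, 0) = 0, max(-6.3, 0) = 0, max(3.42, 0) = 3.42
Node uu (S = 45): continuation = e^(−0.06)·[0.2697·0.0000 + 0.7303·0.0000] = 0.0000; exercise value = 0.0000 ≤ continuation, so V_uu = 0.0000
Node ud (S = 27): continuation = e^(−0.06)·[0.2697·0.0000 + 0.7303·0.0000] = 0.0000; exercise value = 0.0000 ≤ continuation, so V_ud = 0.0000
Node dd (S = 16.2): continuation = e^(−0.06)·[0.2697·0.0000 + 0.7303·3.4200] = 2.3521; exercise value = 1.8000 ≤ continuation, so V_dd = 2.3521
Node u (S = 30): continuation = e^(−0.06)·[0.2697·0.0000 + 0.7303·0.0000] = 0.0000; exercise value = 0.0000 ≤ continuation, so V_u = 0.0000
Node d (S = 18): continuation = e^(−0.06)·[0.2697·0.0000 + 0.7303·2.3521] = 1.6176; exercise value = 0.0000 ≤ continuation, so V_d = 1.6176
Node 0 (S = 20): continuation = e^(−0.06)·[0.2697·0.0000 + 0.7303·1.6176] = 1.1125; exercise value = 0.0000 ≤ continuation, so V_0 = 1.1125

$1.11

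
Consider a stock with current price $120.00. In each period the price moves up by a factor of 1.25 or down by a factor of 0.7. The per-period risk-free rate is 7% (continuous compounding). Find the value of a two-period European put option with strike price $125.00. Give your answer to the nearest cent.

Risk-neutral probability p = (e^0.07 − 0.7)/(1.25 − 0.7) = 0.3725/0.5500 = 0.6773
Terminal stock prices: S_uu = 187.5, S_ud = 105, S_dd = 58.8
Terminal payoffs (K − S): max(-62.5, 0) = 0, max(20, 0) = 20, max(66.2, 0) = 66.2
Node u (S = 150): V_u = e^(−0.07)·[0.6773·0.0000 + 0.3227·20.0000] = 6.0179
Node d (S = 84): V_d = e^(−0.07)·[0.6773·20.0000 + 0.3227·66.2000] = 32.5492
Node 0 (S = 120): V_0 = e^(−0.07)·[0.6773·6.0179 + 0.3227·32.5492] = 13.5942

$13.59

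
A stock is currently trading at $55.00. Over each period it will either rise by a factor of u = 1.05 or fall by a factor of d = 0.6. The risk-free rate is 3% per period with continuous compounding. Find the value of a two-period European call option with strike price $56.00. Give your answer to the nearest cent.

Risk-neutral probability p = (e^0.03 − 0.6)/(1.05 − 0.6) = 0.4305/0.4500 = 0.9566
Terminal stock prices: S_uu = 60.64, S_ud = 34.65, S_dd = 19.8
Terminal payoffs (S − K): max(4.638, 0) = 4.638, max(-21.35, 0) = 0, max(-36.2, 0) = 0
Node u (S = 57.75): V_u = e^(−0.03)·[0.9566·4.6375 + 0.0434·0.0000] = 4.3050
Node d (S = 33): V_d = e^(−0.03)·[0.9566·0.0000 + 0.0434·0.0000] = 0.0000
Node 0 (S = 55): V_0 = e^(−0.03)·[0.9566·4.3050 + 0.0434·0.0000] = 3.9963

$4.00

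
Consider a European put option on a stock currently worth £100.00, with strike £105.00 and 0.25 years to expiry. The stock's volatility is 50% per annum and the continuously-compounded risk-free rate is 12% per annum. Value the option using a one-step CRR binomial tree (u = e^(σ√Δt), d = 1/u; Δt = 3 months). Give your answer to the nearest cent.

CRR parameters: u = e^(σ√Δt) = e^(0.5·√0.25) = 1.2840, d = 1/u = 0.7788
Per-period rate: rΔt = 0.12·0.25 = 0.03, so R = e^0.03 = 1.0305
Risk-neutral probability p = (e^0.03 − 0.7788)/(1.2840 − 0.7788) = 0.2517/0.5052 = 0.4981
Terminal stock prices: S_u = 128.4, S_d = 77.88
Terminal payoffs (K − S): max(-23.4, 0) = 0, max(27.12, 0) = 27.12
Node 0 (S = 100): V_0 = e^(−0.03)·[0.4981·0.0000 + 0.5019·27.1199] = 13.2091

£13.21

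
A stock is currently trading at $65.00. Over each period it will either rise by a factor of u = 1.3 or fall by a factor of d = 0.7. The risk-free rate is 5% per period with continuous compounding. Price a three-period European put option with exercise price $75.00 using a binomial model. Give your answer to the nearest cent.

$11.96

Risk-neutral probability p = (e^0.05 − 0.7)/(1.3 − 0.7) = 0.3513/0.6000 = 0.5855
Terminal stock prices: S_uuu = 142.8, S_uud = 76.89, S_udd = 41.4, S_ddd = 22.29
Terminal payoffs (K − S): max(-67.81, 0) = 0, max(-1.895, 0) = 0, max(33.6, 0) = 33.6, max(52.71, 0) = 52.71
Node uu (S = 109.9): V_uu = e^(−0.05)·[0.5855·0.0000 + 0.4145·0.0000] = 0.0000
Node ud (S = 59.15): V_ud = e^(−0.05)·[0.5855·0.0000 + 0.4145·33.5950] = 13.2475
Node dd (S = 31.85): V_dd = e^(−0.05)·[0.5855·33.5950 + 0.4145·52.7050] = 39.4922
Node u (S = 84.5): V_u = e^(−0.05)·[0.5855·0.0000 + 0.4145·13.2475] = 5.2239
Node d (S = 45.5): V_d = e^(−0.05)·[0.5855·13.2475 + 0.4145·39.4922] = 22.9505
Node 0 (S = 65): V_0 = e^(−0.05)·[0.5855·5.2239 + 0.4145·22.9505] = 11.9593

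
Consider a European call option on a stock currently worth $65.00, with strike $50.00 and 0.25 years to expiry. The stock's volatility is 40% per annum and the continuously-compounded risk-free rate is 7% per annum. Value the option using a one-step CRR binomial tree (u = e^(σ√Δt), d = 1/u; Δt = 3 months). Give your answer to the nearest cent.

CRR parameters: u = e^(σ√Δt) = e^(0.4·√0.25) = 1.2214, d = 1/u = 0.8187
Per-period rate: rΔt = 0.07·0.25 = 0.0175, so R = e^0.0175 = 1.0177
Risk-neutral probability p = (e^0.0175 − 0.8187)/(1.2214 − 0.8187) = 0.1989/0.4027 = 0.4940
Terminal stock prices: S_u = 79.39, S_d = 53.22
Terminal payoffs (S − K): max(29.39, 0) = 29.39, max(3.217, 0) = 3.217
Node 0 (S = 65): V_0 = e^(−0.0175)·[0.4940·29.3912 + 0.5060·3.2175] = 15.8674

$15.87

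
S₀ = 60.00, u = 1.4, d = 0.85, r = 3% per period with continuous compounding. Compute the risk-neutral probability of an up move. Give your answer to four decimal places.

p = 0.3281

Risk-neutral probability p = (e^0.03 − 0.85)/(1.4 − 0.85) = 0.1805/0.5500 = 0.3281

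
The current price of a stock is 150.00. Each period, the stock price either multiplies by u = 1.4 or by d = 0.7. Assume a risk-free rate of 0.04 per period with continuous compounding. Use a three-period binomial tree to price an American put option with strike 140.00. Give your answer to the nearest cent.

24.60

Risk-neutral probability p = (e^0.04 − 0.7)/(1.4 − 0.7) = 0.3408/0.7000 = 0.4869
Terminal stock prices: S_uuu = 411.6, S_uud = 205.8, S_udd = 102.9, S_ddd = 51.45
Terminal payoffs (K − S): max(-271.6, 0) = 0, max(-65.8, 0) = 0, max(37.1, 0) = 37.1, max(88.55, 0) = 88.55
Node uu (S = 294): continuation = e^(−0.04)·[0.4869·0.0000 + 0.5131·0.0000] = 0.0000; exercise value = 0.0000 ≤ continuation, so V_uu = 0.0000
Node ud (S = 147): continuation = e^(−0.04)·[0.4869·0.0000 + 0.5131·37.1000] = 18.2906; exercise value = 0.0000 ≤ continuation, so V_ud = 18.2906
Node dd (S = 73.5): continuation = e^(−0.04)·[0.4869·37.1000 + 0.5131·88.5500] = 61.0105; exercise value = 66.5000 > continuation, so V_dd = 66.5000 (exercise)
Node u (S = 210): continuation = e^(−0.04)·[0.4869·0.0000 + 0.5131·18.2906] = 9.0174; exercise value = 0.0000 ≤ continuation, so V_u = 9.0174
Node d (S = 105): continuation = e^(−0.04)·[0.4869·18.2906 + 0.5131·66.5000] = 41.3410; exercise value = 35.0000 ≤ continuation, so V_d = 41.3410
Node 0 (S = 150): continuation = e^(−0.04)·[0.4869·9.0174 + 0.5131·41.3410] = 24.5996; exercise value = 0.0000 ≤ continuation, so V_0 = 24.5996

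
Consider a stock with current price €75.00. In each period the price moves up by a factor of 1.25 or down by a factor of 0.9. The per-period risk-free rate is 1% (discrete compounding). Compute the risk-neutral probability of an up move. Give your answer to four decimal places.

p = 0.3143

Risk-neutral probability p = (1 + 0.01 − 0.9)/(1.25 − 0.9) = 0.1100/0.3500 = 0.3143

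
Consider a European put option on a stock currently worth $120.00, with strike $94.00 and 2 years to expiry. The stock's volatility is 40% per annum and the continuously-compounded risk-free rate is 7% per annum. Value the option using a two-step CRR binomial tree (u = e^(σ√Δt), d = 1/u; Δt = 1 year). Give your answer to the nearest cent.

$9.08

CRR parameters: u = e^(σ√Δt) = e^(0.4·√1) = 1.4918, d = 1/u = 0.6703
Per-period rate: rΔt = 0.07·1 = 0.07, so R = e^0.07 = 1.0725
Risk-neutral probability p = (e^0.07 − 0.6703)/(1.4918 − 0.6703) = 0.4022/0.8215 = 0.4896
Terminal stock prices: S_uu = 267.1, S_ud = 120, S_dd = 53.92
Terminal payoffs (K − S): max(-173.1, 0) = 0, max(-26, 0) = 0, max(40.08, 0) = 40.08
Node u (S = 179): V_u = e^(−0.07)·[0.4896·0.0000 + 0.5104·0.0000] = 0.0000
Node d (S = 80.44): V_d = e^(−0.07)·[0.4896·0.0000 + 0.5104·40.0805] = 19.0750
Node 0 (S = 120): V_0 = e^(−0.07)·[0.4896·0.0000 + 0.5104·19.0750] = 9.0781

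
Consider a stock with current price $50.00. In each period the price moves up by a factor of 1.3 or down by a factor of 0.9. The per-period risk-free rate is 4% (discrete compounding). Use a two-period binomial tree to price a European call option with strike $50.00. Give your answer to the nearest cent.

Risk-neutral probability p = (1 + 0.04 − 0.9)/(1.3 − 0.9) = 0.1400/0.4000 = 0.3500
Terminal stock prices: S_uu = 84.5, S_ud = 58.5, S_dd = 40.5
Terminal payoffs (S − K): max(34.5, 0) = 34.5, max(8.5, 0) = 8.5, max(-9.5, 0) = 0
Node u (S = 65): V_u = 1/1.04·[0.3500·34.5000 + 0.6500·8.5000] = 16.9231
Node d (S = 45): V_d = 1/1.04·[0.3500·8.5000 + 0.6500·0.0000] = 2.8606
Node 0 (S = 50): V_0 = 1/1.04·[0.3500·16.9231 + 0.6500·2.8606] = 7.4831

$7.48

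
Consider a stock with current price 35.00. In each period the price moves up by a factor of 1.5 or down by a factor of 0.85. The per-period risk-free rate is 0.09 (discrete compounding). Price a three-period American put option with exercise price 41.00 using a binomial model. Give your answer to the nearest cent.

6.86

Risk-neutral probability p = (1 + 0.09 − 0.85)/(1.5 − 0.85) = 0.2400/0.6500 = 0.3692
Terminal stock prices: S_uuu = 118.1, S_uud = 66.94, S_udd = 37.93, S_ddd = 21.49
Terminal payoffs (K − S): max(-77.12, 0) = 0, max(-25.94, 0) = 0, max(3.069, 0) = 3.069, max(19.51, 0) = 19.51
Node uu (S = 78.75): continuation = 1/1.09·[0.3692·0.0000 + 0.6308·0.0000] = 0.0000; exercise value = 0.0000 ≤ continuation, so V_uu = 0.0000
Node ud (S = 44.62): continuation = 1/1.09·[0.3692·0.0000 + 0.6308·3.0688] = 1.7758; exercise value = 0.0000 ≤ continuation, so V_ud = 1.7758
Node dd (S = 25.29): continuation = 1/1.09·[0.3692·3.0688 + 0.6308·19.5056] = 12.3272; exercise value = 15.7125 > continuation, so V_dd = 15.7125 (exercise)
Node u (S = 52.5): continuation = 1/1.09·[0.3692·0.0000 + 0.6308·1.7758] = 1.0277; exercise value = 0.0000 ≤ continuation, so V_u = 1.0277
Node d (S = 29.75): continuation = 1/1.09·[0.3692·1.7758 + 0.6308·15.7125] = 9.6942; exercise value = 11.2500 > continuation, so V_d = 11.2500 (exercise)
Node 0 (S = 35): continuation = 1/1.09·[0.3692·1.0277 + 0.6308·11.2500] = 6.8583; exercise value = 6.0000 ≤ continuation, so V_0 = 6.8583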